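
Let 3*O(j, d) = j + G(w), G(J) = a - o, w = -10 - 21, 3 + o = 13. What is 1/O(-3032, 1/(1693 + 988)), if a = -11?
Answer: -3/3053 ≈ -0.00098264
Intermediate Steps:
o = 10 (o = -3 + 13 = 10)
w = -31
G(J) = -21 (G(J) = -11 - 1*10 = -11 - 10 = -21)
O(j, d) = -7 + j/3 (O(j, d) = (j - 21)/3 = (-21 + j)/3 = -7 + j/3)
1/O(-3032, 1/(1693 + 988)) = 1/(-7 + (1/3)*(-3032)) = 1/(-7 - 3032/3) = 1/(-3053/3) = -3/3053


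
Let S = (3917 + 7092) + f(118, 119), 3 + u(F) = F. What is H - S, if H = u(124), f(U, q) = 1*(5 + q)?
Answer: -11012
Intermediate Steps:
f(U, q) = 5 + q
u(F) = -3 + F
S = 11133 (S = (3917 + 7092) + (5 + 119) = 11009 + 124 = 11133)
H = 121 (H = -3 + 124 = 121)
H - S = 121 - 1*11133 = 121 - 11133 = -11012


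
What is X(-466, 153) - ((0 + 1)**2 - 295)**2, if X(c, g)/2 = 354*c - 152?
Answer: -416668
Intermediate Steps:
X(c, g) = -304 + 708*c (X(c, g) = 2*(354*c - 152) = 2*(-152 + 354*c) = -304 + 708*c)
X(-466, 153) - ((0 + 1)**2 - 295)**2 = (-304 + 708*(-466)) - ((0 + 1)**2 - 295)**2 = (-304 - 329928) - (1**2 - 295)**2 = -330232 - (1 - 295)**2 = -330232 - 1*(-294)**2 = -330232 - 1*86436 = -330232 - 86436 = -416668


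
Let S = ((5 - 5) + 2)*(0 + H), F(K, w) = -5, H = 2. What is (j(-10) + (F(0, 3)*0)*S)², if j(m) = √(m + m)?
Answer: -20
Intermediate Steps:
S = 4 (S = ((5 - 5) + 2)*(0 + 2) = (0 + 2)*2 = 2*2 = 4)
j(m) = √2*√m (j(m) = √(2*m) = √2*√m)
(j(-10) + (F(0, 3)*0)*S)² = (√2*√(-10) - 5*0*4)² = (√2*(I*√10) + 0*4)² = (2*I*√5 + 0)² = (2*I*√5)² = -20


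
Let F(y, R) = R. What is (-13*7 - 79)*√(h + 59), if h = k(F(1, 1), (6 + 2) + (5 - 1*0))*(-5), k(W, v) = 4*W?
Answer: -170*√39 ≈ -1061.7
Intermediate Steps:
h = -20 (h = (4*1)*(-5) = 4*(-5) = -20)
(-13*7 - 79)*√(h + 59) = (-13*7 - 79)*√(-20 + 59) = (-91 - 79)*√39 = -170*√39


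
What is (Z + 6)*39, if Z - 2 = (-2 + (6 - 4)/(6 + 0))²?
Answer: 1261/3 ≈ 420.33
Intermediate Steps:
Z = 43/9 (Z = 2 + (-2 + (6 - 4)/(6 + 0))² = 2 + (-2 + 2/6)² = 2 + (-2 + 2*(⅙))² = 2 + (-2 + ⅓)² = 2 + (-5/3)² = 2 + 25/9 = 43/9 ≈ 4.7778)
(Z + 6)*39 = (43/9 + 6)*39 = (97/9)*39 = 1261/3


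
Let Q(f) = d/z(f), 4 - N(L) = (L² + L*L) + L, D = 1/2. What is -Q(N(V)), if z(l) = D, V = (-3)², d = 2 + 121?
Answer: -246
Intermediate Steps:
d = 123
V = 9
D = ½ ≈ 0.50000
z(l) = ½
N(L) = 4 - L - 2*L² (N(L) = 4 - ((L² + L*L) + L) = 4 - ((L² + L²) + L) = 4 - (2*L² + L) = 4 - (L + 2*L²) = 4 + (-L - 2*L²) = 4 - L - 2*L²)
Q(f) = 246 (Q(f) = 123/(½) = 123*2 = 246)
-Q(N(V)) = -1*246 = -246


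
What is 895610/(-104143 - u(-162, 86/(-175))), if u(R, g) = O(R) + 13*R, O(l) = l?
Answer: -179122/20375 ≈ -8.7913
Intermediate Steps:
u(R, g) = 14*R (u(R, g) = R + 13*R = 14*R)
895610/(-104143 - u(-162, 86/(-175))) = 895610/(-104143 - 14*(-162)) = 895610/(-104143 - 1*(-2268)) = 895610/(-104143 + 2268) = 895610/(-101875) = 895610*(-1/101875) = -179122/20375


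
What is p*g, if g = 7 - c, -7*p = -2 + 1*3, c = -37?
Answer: -44/7 ≈ -6.2857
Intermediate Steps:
p = -1/7 (p = -(-2 + 1*3)/7 = -(-2 + 3)/7 = -1/7*1 = -1/7 ≈ -0.14286)
g = 44 (g = 7 - 1*(-37) = 7 + 37 = 44)
p*g = -1/7*44 = -44/7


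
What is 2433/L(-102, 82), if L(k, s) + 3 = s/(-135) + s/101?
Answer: -40905/47 ≈ -870.32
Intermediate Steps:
L(k, s) = -3 + 34*s/13635 (L(k, s) = -3 + (s/(-135) + s/101) = -3 + (s*(-1/135) + s*(1/101)) = -3 + (-s/135 + s/101) = -3 + 34*s/13635)
2433/L(-102, 82) = 2433/(-3 + (34/13635)*82) = 2433/(-3 + 2788/13635) = 2433/(-38117/13635) = 2433*(-13635/38117) = -40905/47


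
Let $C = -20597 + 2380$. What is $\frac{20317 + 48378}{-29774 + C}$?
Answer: $- \frac{68695}{47991} \approx -1.4314$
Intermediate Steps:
$C = -18217$
$\frac{20317 + 48378}{-29774 + C} = \frac{20317 + 48378}{-29774 - 18217} = \frac{68695}{-47991} = 68695 \left(- \frac{1}{47991}\right) = - \frac{68695}{47991}$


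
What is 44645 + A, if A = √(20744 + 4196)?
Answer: 44645 + 2*√6235 ≈ 44803.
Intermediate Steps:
A = 2*√6235 (A = √24940 = 2*√6235 ≈ 157.92)
44645 + A = 44645 + 2*√6235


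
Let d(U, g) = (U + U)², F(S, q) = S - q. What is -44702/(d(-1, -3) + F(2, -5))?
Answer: -44702/11 ≈ -4063.8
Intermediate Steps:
d(U, g) = 4*U² (d(U, g) = (2*U)² = 4*U²)
-44702/(d(-1, -3) + F(2, -5)) = -44702/(4*(-1)² + (2 - 1*(-5))) = -44702/(4*1 + (2 + 5)) = -44702/(4 + 7) = -44702/11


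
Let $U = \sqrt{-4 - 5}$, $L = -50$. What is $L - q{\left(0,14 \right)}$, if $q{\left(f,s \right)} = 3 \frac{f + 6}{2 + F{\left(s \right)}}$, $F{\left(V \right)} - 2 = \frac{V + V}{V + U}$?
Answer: $- \frac{5303}{100} - \frac{21 i}{100} \approx -53.03 - 0.21 i$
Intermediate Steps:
$U = 3 i$ ($U = \sqrt{-9} = 3 i \approx 3.0 i$)
$F{\left(V \right)} = 2 + \frac{2 V}{V + 3 i}$ ($F{\left(V \right)} = 2 + \frac{V + V}{V + 3 i} = 2 + \frac{2 V}{V + 3 i}$)
$q{\left(f,s \right)} = \frac{3 \left(6 + f\right)}{2 + \frac{2 \left(2 s + 3 i\right)}{s + 3 i}}$ ($q{\left(f,s \right)} = 3 \frac{f + 6}{2 + \frac{2 \left(2 s + 3 i\right)}{s + 3 i}} = 3 \frac{6 + f}{2 + \frac{2 \left(2 s + 3 i\right)}{s + 3 i}} = \frac{3 \left(6 + f\right)}{2 + \frac{2 \left(2 s + 3 i\right)}{s + 3 i}}$)
$L - q{\left(0,14 \right)} = -50 - \frac{\left(6 + 0\right) \left(14 + 3 i\right)}{2 \left(14 + 2 i\right)} = -50 - \frac{1}{2} \frac{14 - 2 i}{200} \cdot 6 \left(14 + 3 i\right) = -50 - \frac{3 \left(14 - 2 i\right) \left(14 + 3 i\right)}{200}$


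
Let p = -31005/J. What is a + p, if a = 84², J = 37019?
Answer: 261175059/37019 ≈ 7055.2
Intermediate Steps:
p = -31005/37019 ≈ -0.83754
a = 7056
a + p = 7056 - 31005/37019 = 261175059/37019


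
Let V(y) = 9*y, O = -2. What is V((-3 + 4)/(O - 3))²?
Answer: 81/25 ≈ 3.2400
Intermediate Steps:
V((-3 + 4)/(O - 3))² = (9*((-3 + 4)/(-2 - 3)))² = (9*(1/(-5)))² = (9*(1*(-⅕)))² = (9*(-⅕))² = (-9/5)² = 81/25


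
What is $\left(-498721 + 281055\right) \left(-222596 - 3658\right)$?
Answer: $49247803164$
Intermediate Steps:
$\left(-498721 + 281055\right) \left(-222596 - 3658\right) = \left(-217666\right) \left(-226254\right) = 49247803164$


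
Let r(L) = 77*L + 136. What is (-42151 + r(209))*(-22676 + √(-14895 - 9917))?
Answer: 587807272 - 51844*I*√6203 ≈ 5.8781e+8 - 4.0832e+6*I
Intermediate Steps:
r(L) = 136 + 77*L
(-42151 + r(209))*(-22676 + √(-14895 - 9917)) = (-42151 + (136 + 77*209))*(-22676 + √(-14895 - 9917)) = (-42151 + (136 + 16093))*(-22676 + √(-24812)) = (-42151 + 16229)*(-22676 + 2*I*√6203) = -25922*(-22676 + 2*I*√6203) = 587807272 - 51844*I*√6203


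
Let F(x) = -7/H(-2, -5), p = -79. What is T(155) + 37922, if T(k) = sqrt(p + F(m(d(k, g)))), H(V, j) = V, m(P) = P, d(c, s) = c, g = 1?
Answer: 37922 + I*sqrt(302)/2 ≈ 37922.0 + 8.6891*I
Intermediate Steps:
F(x) = 7/2 (F(x) = -7/(-2) = -7*(-1/2) = 7/2)
T(k) = I*sqrt(302)/2 (T(k) = sqrt(-79 + 7/2) = sqrt(-151/2) = I*sqrt(302)/2)
T(155) + 37922 = I*sqrt(302)/2 + 37922 = 37922 + I*sqrt(302)/2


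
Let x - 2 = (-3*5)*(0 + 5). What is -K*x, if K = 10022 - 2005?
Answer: 585241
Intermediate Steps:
K = 8017
x = -73 (x = 2 + (-3*5)*(0 + 5) = 2 - 15*5 = 2 - 75 = -73)
-K*x = -8017*(-73) = -1*(-585241) = 585241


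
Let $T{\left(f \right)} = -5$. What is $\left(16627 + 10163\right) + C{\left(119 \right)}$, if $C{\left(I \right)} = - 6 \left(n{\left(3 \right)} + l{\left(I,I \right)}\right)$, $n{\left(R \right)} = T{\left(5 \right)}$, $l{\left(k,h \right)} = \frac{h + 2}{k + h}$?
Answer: $\frac{3191217}{119} \approx 26817.0$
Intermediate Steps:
$l{\left(k,h \right)} = \frac{2 + h}{h + k}$
$n{\left(R \right)} = -5$
$C{\left(I \right)} = 30 - \frac{3 \left(2 + I\right)}{I}$ ($C{\left(I \right)} = - 6 \left(-5 + \frac{2 + I}{I + I}\right) = - 6 \left(-5 + \frac{2 + I}{2 I}\right) = 30 - \frac{3 \left(2 + I\right)}{I}$)
$\left(16627 + 10163\right) + C{\left(119 \right)} = \left(16627 + 10163\right) + \left(27 - \frac{6}{119}\right) = 26790 + \left(27 - \frac{6}{119}\right) = 26790 + \frac{3207}{119} = \frac{3191217}{119}$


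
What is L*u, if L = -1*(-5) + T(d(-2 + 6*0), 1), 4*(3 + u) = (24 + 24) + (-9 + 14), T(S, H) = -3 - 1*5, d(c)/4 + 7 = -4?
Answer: -123/4 ≈ -30.750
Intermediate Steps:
d(c) = -44 (d(c) = -28 + 4*(-4) = -28 - 16 = -44)
T(S, H) = -8 (T(S, H) = -3 - 5 = -8)
u = 41/4 (u = -3 + ((24 + 24) + (-9 + 14))/4 = -3 + (48 + 5)/4 = -3 + (¼)*53 = -3 + 53/4 = 41/4 ≈ 10.250)
L = -3 (L = -1*(-5) - 8 = 5 - 8 = -3)
L*u = -3*41/4 = -123/4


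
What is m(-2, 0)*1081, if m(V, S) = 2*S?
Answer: 0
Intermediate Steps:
m(-2, 0)*1081 = (2*0)*1081 = 0*1081 = 0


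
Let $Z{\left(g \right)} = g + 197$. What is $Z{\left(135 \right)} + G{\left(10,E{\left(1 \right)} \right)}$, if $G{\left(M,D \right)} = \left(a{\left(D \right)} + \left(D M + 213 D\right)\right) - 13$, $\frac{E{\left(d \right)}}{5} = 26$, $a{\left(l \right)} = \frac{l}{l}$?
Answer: $29310$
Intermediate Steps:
$a{\left(l \right)} = 1$
$E{\left(d \right)} = 130$ ($E{\left(d \right)} = 5 \cdot 26 = 130$)
$Z{\left(g \right)} = 197 + g$
$G{\left(M,D \right)} = -12 + 213 D + D M$ ($G{\left(M,D \right)} = \left(1 + \left(D M + 213 D\right)\right) - 13 = \left(1 + \left(213 D + D M\right)\right) - 13 = \left(1 + 213 D + D M\right) - 13 = -12 + 213 D + D M$)
$Z{\left(135 \right)} + G{\left(10,E{\left(1 \right)} \right)} = \left(197 + 135\right) + \left(-12 + 213 \cdot 130 + 130 \cdot 10\right) = 332 + \left(-12 + 27690 + 1300\right) = 332 + 28978 = 29310$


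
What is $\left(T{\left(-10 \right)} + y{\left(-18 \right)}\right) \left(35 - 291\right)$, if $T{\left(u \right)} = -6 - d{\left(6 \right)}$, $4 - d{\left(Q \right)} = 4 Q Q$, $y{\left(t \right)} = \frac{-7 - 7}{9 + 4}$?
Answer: $- \frac{442368}{13} \approx -34028.0$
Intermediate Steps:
$y{\left(t \right)} = - \frac{14}{13}$
$d{\left(Q \right)} = 4 - 4 Q^{2}$ ($d{\left(Q \right)} = 4 - 4 Q Q = 4 - 4 Q^{2}$)
$T{\left(u \right)} = 134$ ($T{\left(u \right)} = -6 - \left(4 - 4 \cdot 6^{2}\right) = -6 - \left(4 - 144\right) = -6 - -140 = -6 + 140 = 134$)
$\left(T{\left(-10 \right)} + y{\left(-18 \right)}\right) \left(35 - 291\right) = \left(134 - \frac{14}{13}\right) \left(35 - 291\right) = \frac{1728}{13} \left(-256\right) = - \frac{442368}{13}$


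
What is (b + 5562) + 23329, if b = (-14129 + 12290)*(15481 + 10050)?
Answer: -46922618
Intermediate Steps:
b = -46951509 (b = -1839*25531 = -46951509)
(b + 5562) + 23329 = (-46951509 + 5562) + 23329 = -46945947 + 23329 = -46922618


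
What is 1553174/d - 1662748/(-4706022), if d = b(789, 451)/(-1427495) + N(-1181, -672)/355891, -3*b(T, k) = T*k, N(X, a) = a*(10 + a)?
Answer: 1856674625902641183024892/1593587135031422493 ≈ 1.1651e+6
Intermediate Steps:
b(T, k) = -T*k/3
d = 677254434863/508032623045 (d = -⅓*789*451/(-1427495) - 672*(10 - 672)/355891 = -118613*(-1/1427495) - 672*(-662)*(1/355891) = 118613/1427495 + 444864*(1/355891) = 118613/1427495 + 444864/355891 = 677254434863/508032623045 ≈ 1.3331)
1553174/d - 1662748/(-4706022) = 1553174/(677254434863/508032623045) - 1662748/(-4706022) = 1553174*(508032623045/677254434863) - 1662748*(-1/4706022) = 789063061265294830/677254434863 + 831374/2353011 = 1856674625902641183024892/1593587135031422493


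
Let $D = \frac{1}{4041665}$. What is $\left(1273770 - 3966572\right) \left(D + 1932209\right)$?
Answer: $- \frac{21029010377531676772}{4041665} \approx -5.2031 \cdot 10^{12}$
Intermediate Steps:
$D = \frac{1}{4041665} \approx 2.4742 \cdot 10^{-7}$
$\left(1273770 - 3966572\right) \left(D + 1932209\right) = \left(1273770 - 3966572\right) \left(\frac{1}{4041665} + 1932209\right) = \left(-2692802\right) \frac{7809341487986}{4041665} = - \frac{21029010377531676772}{4041665}$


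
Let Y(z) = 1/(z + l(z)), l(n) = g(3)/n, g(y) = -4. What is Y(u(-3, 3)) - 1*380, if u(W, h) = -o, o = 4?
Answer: -1141/3 ≈ -380.33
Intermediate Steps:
u(W, h) = -4 (u(W, h) = -1*4 = -4)
l(n) = -4/n
Y(z) = 1/(z - 4/z)
Y(u(-3, 3)) - 1*380 = -4/(-4 + (-4)²) - 1*380 = -4/(-4 + 16) - 380 = -4/12 - 380 = -4*1/12 - 380 = -⅓ - 380 = -1141/3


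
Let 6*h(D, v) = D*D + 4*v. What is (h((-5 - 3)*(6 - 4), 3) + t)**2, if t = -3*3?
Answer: 11449/9 ≈ 1272.1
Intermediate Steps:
t = -9
h(D, v) = D**2/6 + 2*v/3 (h(D, v) = (D*D + 4*v)/6 = (D**2 + 4*v)/6 = D**2/6 + 2*v/3)
(h((-5 - 3)*(6 - 4), 3) + t)**2 = ((((-5 - 3)*(6 - 4))**2/6 + (2/3)*3) - 9)**2 = (((-8*2)**2/6 + 2) - 9)**2 = (((1/6)*(-16)**2 + 2) - 9)**2 = (((1/6)*256 + 2) - 9)**2 = ((128/3 + 2) - 9)**2 = (134/3 - 9)**2 = (107/3)**2 = 11449/9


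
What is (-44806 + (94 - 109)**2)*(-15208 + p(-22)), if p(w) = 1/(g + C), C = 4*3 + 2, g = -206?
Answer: 130173711397/192 ≈ 6.7799e+8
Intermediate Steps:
C = 14 (C = 12 + 2 = 14)
p(w) = -1/192 (p(w) = 1/(-206 + 14) = 1/(-192) = -1/192)
(-44806 + (94 - 109)**2)*(-15208 + p(-22)) = (-44806 + (94 - 109)**2)*(-15208 - 1/192) = (-44806 + (-15)**2)*(-2919937/192) = (-44806 + 225)*(-2919937/192) = -44581*(-2919937/192) = 130173711397/192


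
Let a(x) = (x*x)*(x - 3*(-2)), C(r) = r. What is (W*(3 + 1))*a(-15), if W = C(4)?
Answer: -32400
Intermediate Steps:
W = 4
a(x) = x²*(6 + x) (a(x) = x²*(x + 6) = x²*(6 + x))
(W*(3 + 1))*a(-15) = (4*(3 + 1))*((-15)²*(6 - 15)) = (4*4)*(225*(-9)) = 16*(-2025) = -32400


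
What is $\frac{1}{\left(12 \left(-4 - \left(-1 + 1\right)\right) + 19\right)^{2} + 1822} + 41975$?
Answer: $\frac{111779426}{2663} \approx 41975.0$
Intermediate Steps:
$\frac{1}{\left(12 \left(-4 - \left(-1 + 1\right)\right) + 19\right)^{2} + 1822} + 41975 = \frac{1}{\left(12 \left(-4 - 0\right) + 19\right)^{2} + 1822} + 41975 = \frac{1}{\left(12 \left(-4 + 0\right) + 19\right)^{2} + 1822} + 41975 = \frac{1}{\left(12 \left(-4\right) + 19\right)^{2} + 1822} + 41975 = \frac{1}{\left(-48 + 19\right)^{2} + 1822} + 41975 = \frac{1}{\left(-29\right)^{2} + 1822} + 41975 = \frac{1}{841 + 1822} + 41975 = \frac{1}{2663} + 41975 = \frac{111779426}{2663}$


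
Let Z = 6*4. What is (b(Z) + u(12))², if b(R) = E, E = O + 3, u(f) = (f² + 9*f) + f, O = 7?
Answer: 75076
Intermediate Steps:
u(f) = f² + 10*f
Z = 24
E = 10 (E = 7 + 3 = 10)
b(R) = 10
(b(Z) + u(12))² = (10 + 12*(10 + 12))² = (10 + 12*22)² = (10 + 264)² = 274² = 75076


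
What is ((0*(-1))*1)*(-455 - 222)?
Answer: 0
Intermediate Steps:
((0*(-1))*1)*(-455 - 222) = (0*1)*(-677) = 0*(-677) = 0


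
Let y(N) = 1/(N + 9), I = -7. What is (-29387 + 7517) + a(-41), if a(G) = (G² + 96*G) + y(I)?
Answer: -48249/2 ≈ -24125.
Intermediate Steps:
y(N) = 1/(9 + N)
a(G) = ½ + G² + 96*G (a(G) = (G² + 96*G) + 1/(9 - 7) = (G² + 96*G) + 1/2 = (G² + 96*G) + ½ = ½ + G² + 96*G)
(-29387 + 7517) + a(-41) = (-29387 + 7517) + (½ + (-41)² + 96*(-41)) = -21870 + (½ + 1681 - 3936) = -21870 - 4509/2 = -48249/2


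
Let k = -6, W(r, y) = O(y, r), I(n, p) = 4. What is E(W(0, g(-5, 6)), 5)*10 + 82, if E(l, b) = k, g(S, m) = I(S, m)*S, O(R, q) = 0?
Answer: 22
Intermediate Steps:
g(S, m) = 4*S
W(r, y) = 0
E(l, b) = -6
E(W(0, g(-5, 6)), 5)*10 + 82 = -6*10 + 82 = -60 + 82 = 22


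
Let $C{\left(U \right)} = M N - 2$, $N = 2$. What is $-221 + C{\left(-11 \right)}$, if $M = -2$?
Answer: $-227$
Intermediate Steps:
$C{\left(U \right)} = -6$ ($C{\left(U \right)} = \left(-2\right) 2 - 2 = -4 - 2 = -6$)
$-221 + C{\left(-11 \right)} = -221 - 6 = -227$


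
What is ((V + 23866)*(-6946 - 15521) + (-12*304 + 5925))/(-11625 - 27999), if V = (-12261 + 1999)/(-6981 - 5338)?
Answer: 2201872849203/162709352 ≈ 13533.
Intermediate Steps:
V = 10262/12319 (V = -10262/(-12319) = -10262*(-1/12319) = 10262/12319 ≈ 0.83302)
((V + 23866)*(-6946 - 15521) + (-12*304 + 5925))/(-11625 - 27999) = ((10262/12319 + 23866)*(-6946 - 15521) + (-12*304 + 5925))/(-11625 - 27999) = ((294015516/12319)*(-22467) + (-3648 + 5925))/(-39624) = (-6605646597972/12319 + 2277)*(-1/39624) = -6605618547609/12319*(-1/39624) = 2201872849203/162709352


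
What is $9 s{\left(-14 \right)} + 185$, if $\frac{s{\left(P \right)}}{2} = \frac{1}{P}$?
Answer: $\frac{1286}{7} \approx 183.71$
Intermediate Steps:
$s{\left(P \right)} = \frac{2}{P}$
$9 s{\left(-14 \right)} + 185 = 9 \frac{2}{-14} + 185 = 9 \cdot 2 \left(- \frac{1}{14}\right) + 185 = 9 \left(- \frac{1}{7}\right) + 185 = - \frac{9}{7} + 185 = \frac{1286}{7}$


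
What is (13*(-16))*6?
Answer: -1248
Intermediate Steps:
(13*(-16))*6 = -208*6 = -1248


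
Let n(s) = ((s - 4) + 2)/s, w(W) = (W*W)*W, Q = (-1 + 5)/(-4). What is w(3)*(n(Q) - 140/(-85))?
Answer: 2133/17 ≈ 125.47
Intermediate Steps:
Q = -1 (Q = 4*(-¼) = -1)
w(W) = W³ (w(W) = W²*W = W³)
n(s) = (-2 + s)/s (n(s) = ((-4 + s) + 2)/s = (-2 + s)/s)
w(3)*(n(Q) - 140/(-85)) = 3³*((-2 - 1)/(-1) - 140/(-85)) = 27*(-1*(-3) - 140*(-1/85)) = 27*(3 + 28/17) = 27*(79/17) = 2133/17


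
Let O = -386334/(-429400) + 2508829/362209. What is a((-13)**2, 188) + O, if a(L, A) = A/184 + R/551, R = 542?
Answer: 509965054064051/51870103624100 ≈ 9.8316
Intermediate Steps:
a(L, A) = 542/551 + A/184 (a(L, A) = A/184 + 542/551 = 542/551 + A/184)
O = 608612412203/77766272300 (O = -386334*(-1/429400) + 2508829*(1/362209) = 193167/214700 + 2508829/362209 = 608612412203/77766272300 ≈ 7.8262)
a((-13)**2, 188) + O = (542/551 + (1/184)*188) + 608612412203/77766272300 = (542/551 + 47/46) + 608612412203/77766272300 = 50829/25346 + 608612412203/77766272300 = 509965054064051/51870103624100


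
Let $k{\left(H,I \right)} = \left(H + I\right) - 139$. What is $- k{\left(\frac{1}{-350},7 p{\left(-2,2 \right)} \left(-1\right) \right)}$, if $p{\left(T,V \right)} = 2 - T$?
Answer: $\frac{58451}{350} \approx 167.0$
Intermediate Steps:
$k{\left(H,I \right)} = -139 + H + I$
$- k{\left(\frac{1}{-350},7 p{\left(-2,2 \right)} \left(-1\right) \right)} = - (-139 + \frac{1}{-350} + 7 \left(2 - -2\right) \left(-1\right)) = - (-139 - \frac{1}{350} + 7 \left(2 + 2\right) \left(-1\right)) = - (-139 - \frac{1}{350} + 7 \cdot 4 \left(-1\right)) = - (-139 - \frac{1}{350} + 28 \left(-1\right)) = - (-139 - \frac{1}{350} - 28) = \left(-1\right) \left(- \frac{58451}{350}\right) = \frac{58451}{350}$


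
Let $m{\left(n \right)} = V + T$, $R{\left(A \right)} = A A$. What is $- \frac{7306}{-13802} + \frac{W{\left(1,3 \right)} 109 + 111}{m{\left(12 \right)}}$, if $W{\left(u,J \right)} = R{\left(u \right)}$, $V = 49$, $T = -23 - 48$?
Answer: $- \frac{65357}{6901} \approx -9.4707$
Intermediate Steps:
$T = -71$ ($T = -23 - 48 = -71$)
$R{\left(A \right)} = A^{2}$
$W{\left(u,J \right)} = u^{2}$
$m{\left(n \right)} = -22$ ($m{\left(n \right)} = 49 - 71 = -22$)
$- \frac{7306}{-13802} + \frac{W{\left(1,3 \right)} 109 + 111}{m{\left(12 \right)}} = - \frac{7306}{-13802} + \frac{1^{2} \cdot 109 + 111}{-22} = \left(-7306\right) \left(- \frac{1}{13802}\right) + \left(1 \cdot 109 + 111\right) \left(- \frac{1}{22}\right) = \frac{3653}{6901} + \left(109 + 111\right) \left(- \frac{1}{22}\right) = \frac{3653}{6901} + 220 \left(- \frac{1}{22}\right) = \frac{3653}{6901} - 10 = - \frac{65357}{6901}$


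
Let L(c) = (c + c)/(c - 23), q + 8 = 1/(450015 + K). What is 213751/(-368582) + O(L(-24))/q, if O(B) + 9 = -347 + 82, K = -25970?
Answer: 42099806919451/1250362464938 ≈ 33.670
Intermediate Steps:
q = -3392359/424045 (q = -8 + 1/(450015 - 25970) = -8 + 1/424045 = -3392359/424045 ≈ -8.0000)
L(c) = 2*c/(-23 + c) (L(c) = (2*c)/(-23 + c) = 2*c/(-23 + c))
O(B) = -274 (O(B) = -9 + (-347 + 82) = -9 - 265 = -274)
213751/(-368582) + O(L(-24))/q = 213751/(-368582) - 274/(-3392359/424045) = 213751*(-1/368582) - 274*(-424045/3392359) = -213751/368582 + 116188330/3392359 = 42099806919451/1250362464938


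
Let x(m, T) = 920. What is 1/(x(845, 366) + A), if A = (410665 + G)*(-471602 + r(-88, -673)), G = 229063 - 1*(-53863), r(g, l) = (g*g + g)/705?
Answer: -235/76866471893338 ≈ -3.0572e-12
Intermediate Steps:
r(g, l) = g/705 + g**2/705 (r(g, l) = (g**2 + g)*(1/705) = (g + g**2)*(1/705) = g/705 + g**2/705)
G = 282926 (G = 229063 + 53863 = 282926)
A = -76866472109538/235 (A = (410665 + 282926)*(-471602 + (1/705)*(-88)*(1 - 88)) = 693591*(-471602 + (1/705)*(-88)*(-87)) = 693591*(-471602 + 2552/235) = 693591*(-110823918/235) = -76866472109538/235 ≈ -3.2709e+11)
1/(x(845, 366) + A) = 1/(920 - 76866472109538/235) = 1/(-76866471893338/235) = -235/76866471893338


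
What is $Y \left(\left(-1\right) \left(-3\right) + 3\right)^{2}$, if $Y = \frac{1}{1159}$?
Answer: $\frac{36}{1159} \approx 0.031061$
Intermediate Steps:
$Y = \frac{1}{1159} \approx 0.00086281$
$Y \left(\left(-1\right) \left(-3\right) + 3\right)^{2} = \frac{\left(\left(-1\right) \left(-3\right) + 3\right)^{2}}{1159} = \frac{\left(3 + 3\right)^{2}}{1159} = \frac{6^{2}}{1159} = \frac{1}{1159} \cdot 36 = \frac{36}{1159}$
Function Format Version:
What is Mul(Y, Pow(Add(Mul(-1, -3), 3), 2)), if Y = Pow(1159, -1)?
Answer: Rational(36, 1159) ≈ 0.031061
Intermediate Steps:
Y = Rational(1, 1159) ≈ 0.00086281
Mul(Y, Pow(Add(Mul(-1, -3), 3), 2)) = Mul(Rational(1, 1159), Pow(Add(Mul(-1, -3), 3), 2)) = Mul(Rational(1, 1159), Pow(Add(3, 3), 2)) = Mul(Rational(1, 1159), Pow(6, 2)) = Mul(Rational(1, 1159), 36) = Rational(36, 1159)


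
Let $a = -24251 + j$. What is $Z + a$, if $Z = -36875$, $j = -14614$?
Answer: $-75740$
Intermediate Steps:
$a = -38865$ ($a = -24251 - 14614 = -38865$)
$Z + a = -36875 - 38865 = -75740$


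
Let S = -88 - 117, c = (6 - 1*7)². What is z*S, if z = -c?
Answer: 205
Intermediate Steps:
c = 1 (c = (6 - 7)² = (-1)² = 1)
S = -205
z = -1 (z = -1*1 = -1)
z*S = -1*(-205) = 205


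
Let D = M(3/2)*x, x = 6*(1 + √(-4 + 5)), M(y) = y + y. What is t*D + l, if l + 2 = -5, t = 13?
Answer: 461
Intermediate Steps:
M(y) = 2*y
l = -7 (l = -2 - 5 = -7)
x = 12 (x = 6*(1 + √1) = 6*(1 + 1) = 6*2 = 12)
D = 36 (D = (2*(3/2))*12 = 3*12 = 36)
t*D + l = 13*36 - 7 = 468 - 7 = 461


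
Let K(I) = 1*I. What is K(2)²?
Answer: 4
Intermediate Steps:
K(I) = I
K(2)² = 2² = 4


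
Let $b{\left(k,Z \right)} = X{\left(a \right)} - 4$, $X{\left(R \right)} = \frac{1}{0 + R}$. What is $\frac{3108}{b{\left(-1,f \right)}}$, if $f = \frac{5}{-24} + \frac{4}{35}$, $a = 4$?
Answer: $- \frac{4144}{5} \approx -828.8$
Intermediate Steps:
$X{\left(R \right)} = \frac{1}{R}$
$f = - \frac{79}{840}$ ($f = 5 \left(- \frac{1}{24}\right) + 4 \cdot \frac{1}{35} = - \frac{5}{24} + \frac{4}{35} = - \frac{79}{840} \approx -0.094048$)
$b{\left(k,Z \right)} = - \frac{15}{4}$ ($b{\left(k,Z \right)} = \frac{1}{4} - 4 = - \frac{15}{4}$)
$\frac{3108}{b{\left(-1,f \right)}} = \frac{3108}{- \frac{15}{4}} = 3108 \left(- \frac{4}{15}\right) = - \frac{4144}{5}$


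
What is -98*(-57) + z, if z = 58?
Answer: 5644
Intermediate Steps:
-98*(-57) + z = -98*(-57) + 58 = 5586 + 58 = 5644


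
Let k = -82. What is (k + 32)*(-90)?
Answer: 4500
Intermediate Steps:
(k + 32)*(-90) = (-82 + 32)*(-90) = -50*(-90) = 4500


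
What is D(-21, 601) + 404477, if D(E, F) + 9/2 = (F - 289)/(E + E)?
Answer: 5662511/14 ≈ 4.0447e+5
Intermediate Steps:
D(E, F) = -9/2 + (-289 + F)/(2*E) (D(E, F) = -9/2 + (F - 289)/(E + E) = -9/2 + (-289 + F)/((2*E)) = -9/2 + (-289 + F)*(1/(2*E)) = -9/2 + (-289 + F)/(2*E))
D(-21, 601) + 404477 = (½)*(-289 + 601 - 9*(-21))/(-21) + 404477 = (½)*(-1/21)*(-289 + 601 + 189) + 404477 = (½)*(-1/21)*501 + 404477 = -167/14 + 404477 = 5662511/14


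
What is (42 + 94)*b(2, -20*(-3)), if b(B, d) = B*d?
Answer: 16320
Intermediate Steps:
(42 + 94)*b(2, -20*(-3)) = (42 + 94)*(2*(-20*(-3))) = 136*(2*(-5*(-12))) = 136*(2*60) = 136*120 = 16320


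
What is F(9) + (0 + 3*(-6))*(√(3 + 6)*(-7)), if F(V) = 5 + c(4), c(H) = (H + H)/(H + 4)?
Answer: 384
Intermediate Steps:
c(H) = 2*H/(4 + H) (c(H) = (2*H)/(4 + H) = 2*H/(4 + H))
F(V) = 6 (F(V) = 5 + 2*4/(4 + 4) = 5 + 2*4/8 = 5 + 2*4*(⅛) = 5 + 1 = 6)
F(9) + (0 + 3*(-6))*(√(3 + 6)*(-7)) = 6 + (0 + 3*(-6))*(√(3 + 6)*(-7)) = 6 + (0 - 18)*(√9*(-7)) = 6 - 54*(-7) = 6 - 18*(-21) = 6 + 378 = 384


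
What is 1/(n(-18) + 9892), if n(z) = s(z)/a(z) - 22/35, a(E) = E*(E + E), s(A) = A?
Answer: 1260/12463093 ≈ 0.00010110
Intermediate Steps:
a(E) = 2*E**2 (a(E) = E*(2*E) = 2*E**2)
n(z) = -22/35 + 1/(2*z) (n(z) = z/((2*z**2)) - 22/35 = z*(1/(2*z**2)) - 22*1/35 = 1/(2*z) - 22/35 = -22/35 + 1/(2*z))
1/(n(-18) + 9892) = 1/((1/70)*(35 - 44*(-18))/(-18) + 9892) = 1/((1/70)*(-1/18)*(35 + 792) + 9892) = 1/((1/70)*(-1/18)*827 + 9892) = 1/(-827/1260 + 9892) = 1/(12463093/1260) = 1260/12463093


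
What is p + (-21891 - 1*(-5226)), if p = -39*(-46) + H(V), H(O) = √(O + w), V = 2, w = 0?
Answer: -14871 + √2 ≈ -14870.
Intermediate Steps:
H(O) = √O (H(O) = √(O + 0) = √O)
p = 1794 + √2 (p = -39*(-46) + √2 = 1794 + √2 ≈ 1795.4)
p + (-21891 - 1*(-5226)) = (1794 + √2) + (-21891 - 1*(-5226)) = (1794 + √2) + (-21891 + 5226) = (1794 + √2) - 16665 = -14871 + √2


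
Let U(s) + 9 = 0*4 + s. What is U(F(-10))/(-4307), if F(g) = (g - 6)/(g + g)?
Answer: 41/21535 ≈ 0.0019039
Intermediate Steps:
F(g) = (-6 + g)/(2*g) (F(g) = (-6 + g)/((2*g)) = (-6 + g)*(1/(2*g)) = (-6 + g)/(2*g))
U(s) = -9 + s (U(s) = -9 + (0*4 + s) = -9 + (0 + s) = -9 + s)
U(F(-10))/(-4307) = (-9 + (½)*(-6 - 10)/(-10))/(-4307) = (-9 + (½)*(-⅒)*(-16))*(-1/4307) = (-9 + ⅘)*(-1/4307) = -41/5*(-1/4307) = 41/21535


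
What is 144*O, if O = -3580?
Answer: -515520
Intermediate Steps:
144*O = 144*(-3580) = -515520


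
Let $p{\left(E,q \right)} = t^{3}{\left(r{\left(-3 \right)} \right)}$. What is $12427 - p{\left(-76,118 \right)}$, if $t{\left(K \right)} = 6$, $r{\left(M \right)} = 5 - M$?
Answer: $12211$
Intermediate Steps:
$p{\left(E,q \right)} = 216$ ($p{\left(E,q \right)} = 6^{3} = 216$)
$12427 - p{\left(-76,118 \right)} = 12427 - 216 = 12211$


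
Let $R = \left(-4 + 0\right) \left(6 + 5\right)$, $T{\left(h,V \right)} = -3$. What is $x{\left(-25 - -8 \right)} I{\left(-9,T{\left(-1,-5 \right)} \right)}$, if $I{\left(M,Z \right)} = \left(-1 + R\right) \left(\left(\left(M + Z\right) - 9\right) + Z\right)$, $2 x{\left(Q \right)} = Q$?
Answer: $-9180$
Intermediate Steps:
$x{\left(Q \right)} = \frac{Q}{2}$
$R = -44$ ($R = \left(-4\right) 11 = -44$)
$I{\left(M,Z \right)} = 405 - 90 Z - 45 M$ ($I{\left(M,Z \right)} = \left(-1 - 44\right) \left(\left(\left(M + Z\right) - 9\right) + Z\right) = - 45 \left(\left(-9 + M + Z\right) + Z\right) = - 45 \left(-9 + M + 2 Z\right) = 405 - 90 Z - 45 M$)
$x{\left(-25 - -8 \right)} I{\left(-9,T{\left(-1,-5 \right)} \right)} = \frac{-25 - -8}{2} \left(405 - -270 - -405\right) = \frac{-25 + 8}{2} \left(405 + 270 + 405\right) = \frac{1}{2} \left(-17\right) 1080 = \left(- \frac{17}{2}\right) 1080 = -9180$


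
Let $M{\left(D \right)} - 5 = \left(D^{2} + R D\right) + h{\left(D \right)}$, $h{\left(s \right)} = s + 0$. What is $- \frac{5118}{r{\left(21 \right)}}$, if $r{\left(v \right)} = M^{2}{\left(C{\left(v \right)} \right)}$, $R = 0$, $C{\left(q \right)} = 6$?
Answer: $- \frac{5118}{2209} \approx -2.3169$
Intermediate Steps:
$h{\left(s \right)} = s$
$M{\left(D \right)} = 5 + D + D^{2}$ ($M{\left(D \right)} = 5 + \left(\left(D^{2} + 0 D\right) + D\right) = 5 + \left(\left(D^{2} + 0\right) + D\right) = 5 + \left(D^{2} + D\right) = 5 + \left(D + D^{2}\right) = 5 + D + D^{2}$)
$r{\left(v \right)} = 2209$ ($r{\left(v \right)} = \left(5 + 6 + 6^{2}\right)^{2} = \left(5 + 6 + 36\right)^{2} = 47^{2} = 2209$)
$- \frac{5118}{r{\left(21 \right)}} = - \frac{5118}{2209}$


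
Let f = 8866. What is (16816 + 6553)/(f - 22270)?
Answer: -23369/13404 ≈ -1.7434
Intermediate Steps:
(16816 + 6553)/(f - 22270) = (16816 + 6553)/(8866 - 22270) = 23369/(-13404) = 23369*(-1/13404) = -23369/13404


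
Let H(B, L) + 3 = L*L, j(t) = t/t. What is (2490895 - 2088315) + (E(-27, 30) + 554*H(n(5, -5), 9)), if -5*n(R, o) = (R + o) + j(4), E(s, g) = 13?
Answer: 445805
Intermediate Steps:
j(t) = 1
n(R, o) = -1/5 - R/5 - o/5 (n(R, o) = -((R + o) + 1)/5 = -(1 + R + o)/5 = -1/5 - R/5 - o/5)
H(B, L) = -3 + L**2 (H(B, L) = -3 + L*L = -3 + L**2)
(2490895 - 2088315) + (E(-27, 30) + 554*H(n(5, -5), 9)) = (2490895 - 2088315) + (13 + 554*(-3 + 9**2)) = 402580 + (13 + 554*(-3 + 81)) = 402580 + (13 + 554*78) = 402580 + (13 + 43212) = 402580 + 43225 = 445805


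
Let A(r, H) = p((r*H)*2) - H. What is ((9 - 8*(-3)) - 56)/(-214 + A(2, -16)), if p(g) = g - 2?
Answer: 23/264 ≈ 0.087121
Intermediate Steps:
p(g) = -2 + g
A(r, H) = -2 - H + 2*H*r (A(r, H) = (-2 + (r*H)*2) - H = (-2 + (H*r)*2) - H = (-2 + 2*H*r) - H = -2 - H + 2*H*r)
((9 - 8*(-3)) - 56)/(-214 + A(2, -16)) = ((9 - 8*(-3)) - 56)/(-214 + (-2 - 1*(-16) + 2*(-16)*2)) = ((9 + 24) - 56)/(-214 + (-2 + 16 - 64)) = (33 - 56)/(-214 - 50) = -23/(-264) = -23*(-1/264) = 23/264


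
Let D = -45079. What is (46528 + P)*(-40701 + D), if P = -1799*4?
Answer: -3373898960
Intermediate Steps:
P = -7196
(46528 + P)*(-40701 + D) = (46528 - 7196)*(-40701 - 45079) = 39332*(-85780) = -3373898960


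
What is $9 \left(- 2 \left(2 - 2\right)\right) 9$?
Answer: $0$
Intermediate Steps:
$9 \left(- 2 \left(2 - 2\right)\right) 9 = 9 \left(\left(-2\right) 0\right) 9 = 9 \cdot 0 \cdot 9 = 0 \cdot 9 = 0$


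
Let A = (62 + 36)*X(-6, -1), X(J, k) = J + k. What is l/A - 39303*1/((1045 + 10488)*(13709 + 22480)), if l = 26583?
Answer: -1232768168281/31812696398 ≈ -38.751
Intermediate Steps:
A = -686 (A = (62 + 36)*(-6 - 1) = 98*(-7) = -686)
l/A - 39303*1/((1045 + 10488)*(13709 + 22480)) = 26583/(-686) - 39303*1/((1045 + 10488)*(13709 + 22480)) = 26583*(-1/686) - 39303/(11533*36189) = -26583/686 - 39303/417367737 = -26583/686 - 39303*1/417367737 = -26583/686 - 4367/46374193 = -1232768168281/31812696398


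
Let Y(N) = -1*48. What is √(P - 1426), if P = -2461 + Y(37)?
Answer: I*√3935 ≈ 62.73*I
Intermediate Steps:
Y(N) = -48
P = -2509 (P = -2461 - 48 = -2509)
√(P - 1426) = √(-2509 - 1426) = √(-3935) = I*√3935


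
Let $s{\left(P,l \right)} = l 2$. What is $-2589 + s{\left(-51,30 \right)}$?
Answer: $-2529$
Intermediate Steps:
$s{\left(P,l \right)} = 2 l$
$-2589 + s{\left(-51,30 \right)} = -2589 + 2 \cdot 30 = -2589 + 60 = -2529$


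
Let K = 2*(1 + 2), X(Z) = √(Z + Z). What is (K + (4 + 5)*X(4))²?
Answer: 684 + 216*√2 ≈ 989.47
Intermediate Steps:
X(Z) = √2*√Z (X(Z) = √(2*Z) = √2*√Z)
K = 6 (K = 2*3 = 6)
(K + (4 + 5)*X(4))² = (6 + (4 + 5)*(√2*√4))² = (6 + 9*(√2*2))² = (6 + 9*(2*√2))² = (6 + 18*√2)²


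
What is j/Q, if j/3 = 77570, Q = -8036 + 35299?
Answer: 232710/27263 ≈ 8.5357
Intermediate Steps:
Q = 27263
j = 232710 (j = 3*77570 = 232710)
j/Q = 232710/27263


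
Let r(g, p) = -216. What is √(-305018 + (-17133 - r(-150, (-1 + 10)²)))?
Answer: 31*I*√335 ≈ 567.39*I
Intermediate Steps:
√(-305018 + (-17133 - r(-150, (-1 + 10)²))) = √(-305018 + (-17133 - 1*(-216))) = √(-305018 + (-17133 + 216)) = √(-305018 - 16917) = √(-321935) = 31*I*√335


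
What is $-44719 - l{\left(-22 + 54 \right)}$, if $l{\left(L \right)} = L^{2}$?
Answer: $-45743$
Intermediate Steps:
$-44719 - l{\left(-22 + 54 \right)} = -44719 - \left(-22 + 54\right)^{2} = -44719 - 32^{2} = -44719 - 1024 = -45743$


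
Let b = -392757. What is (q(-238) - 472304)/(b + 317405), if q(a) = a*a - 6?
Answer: 207833/37676 ≈ 5.5163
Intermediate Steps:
q(a) = -6 + a² (q(a) = a² - 6 = -6 + a²)
(q(-238) - 472304)/(b + 317405) = ((-6 + (-238)²) - 472304)/(-392757 + 317405) = ((-6 + 56644) - 472304)/(-75352) = (56638 - 472304)*(-1/75352) = -415666*(-1/75352) = 207833/37676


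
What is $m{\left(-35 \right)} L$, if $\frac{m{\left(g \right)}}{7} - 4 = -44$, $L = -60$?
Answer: $16800$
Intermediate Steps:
$m{\left(g \right)} = -280$ ($m{\left(g \right)} = 28 + 7 \left(-44\right) = 28 - 308 = -280$)
$m{\left(-35 \right)} L = \left(-280\right) \left(-60\right) = 16800$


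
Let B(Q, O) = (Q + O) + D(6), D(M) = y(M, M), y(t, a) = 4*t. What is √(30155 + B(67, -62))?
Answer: 14*√154 ≈ 173.74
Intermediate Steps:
D(M) = 4*M
B(Q, O) = 24 + O + Q (B(Q, O) = (Q + O) + 4*6 = (O + Q) + 24 = 24 + O + Q)
√(30155 + B(67, -62)) = √(30155 + (24 - 62 + 67)) = √(30155 + 29) = √30184 = 14*√154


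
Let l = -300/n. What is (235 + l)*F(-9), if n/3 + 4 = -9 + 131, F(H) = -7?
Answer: -96705/59 ≈ -1639.1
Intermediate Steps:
n = 354 (n = -12 + 3*(-9 + 131) = -12 + 3*122 = -12 + 366 = 354)
l = -50/59 (l = -300/354 = -300*1/354 = -50/59 ≈ -0.84746)
(235 + l)*F(-9) = (235 - 50/59)*(-7) = (13815/59)*(-7) = -96705/59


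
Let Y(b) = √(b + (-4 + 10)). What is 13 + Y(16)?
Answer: 13 + √22 ≈ 17.690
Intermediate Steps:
Y(b) = √(6 + b) (Y(b) = √(b + 6) = √(6 + b))
13 + Y(16) = 13 + √(6 + 16) = 13 + √22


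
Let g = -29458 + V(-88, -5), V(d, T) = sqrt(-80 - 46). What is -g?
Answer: 29458 - 3*I*sqrt(14) ≈ 29458.0 - 11.225*I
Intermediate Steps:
V(d, T) = 3*I*sqrt(14) (V(d, T) = sqrt(-126) = 3*I*sqrt(14))
g = -29458 + 3*I*sqrt(14) ≈ -29458.0 + 11.225*I
-g = -(-29458 + 3*I*sqrt(14)) = 29458 - 3*I*sqrt(14)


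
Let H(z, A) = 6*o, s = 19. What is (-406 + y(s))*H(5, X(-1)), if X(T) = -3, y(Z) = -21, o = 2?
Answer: -5124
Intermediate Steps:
H(z, A) = 12 (H(z, A) = 6*2 = 12)
(-406 + y(s))*H(5, X(-1)) = (-406 - 21)*12 = -427*12 = -5124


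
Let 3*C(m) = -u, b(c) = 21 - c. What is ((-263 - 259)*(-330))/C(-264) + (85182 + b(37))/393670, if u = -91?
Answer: 101724266353/17911985 ≈ 5679.1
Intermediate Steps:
C(m) = 91/3 (C(m) = (-1*(-91))/3 = (⅓)*91 = 91/3)
((-263 - 259)*(-330))/C(-264) + (85182 + b(37))/393670 = ((-263 - 259)*(-330))/(91/3) + (85182 + (21 - 1*37))/393670 = -522*(-330)*(3/91) + (85182 + (21 - 37))*(1/393670) = 172260*(3/91) + (85182 - 16)*(1/393670) = 516780/91 + 85166*(1/393670) = 516780/91 + 42583/196835 = 101724266353/17911985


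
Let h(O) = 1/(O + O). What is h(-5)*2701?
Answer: -2701/10 ≈ -270.10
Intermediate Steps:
h(O) = 1/(2*O)
h(-5)*2701 = ((½)/(-5))*2701 = ((½)*(-⅕))*2701 = -⅒*2701 = -2701/10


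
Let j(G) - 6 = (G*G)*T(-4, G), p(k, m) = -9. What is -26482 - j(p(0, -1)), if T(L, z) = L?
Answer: -26164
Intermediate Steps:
j(G) = 6 - 4*G² (j(G) = 6 + (G*G)*(-4) = 6 + G²*(-4) = 6 - 4*G²)
-26482 - j(p(0, -1)) = -26482 - (6 - 4*(-9)²) = -26482 - (6 - 4*81) = -26482 - (6 - 324) = -26482 - 1*(-318) = -26482 + 318 = -26164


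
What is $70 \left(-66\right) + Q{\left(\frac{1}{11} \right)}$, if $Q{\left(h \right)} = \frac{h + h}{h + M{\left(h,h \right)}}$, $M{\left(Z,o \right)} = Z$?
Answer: $-4619$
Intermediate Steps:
$Q{\left(h \right)} = 1$ ($Q{\left(h \right)} = \frac{h + h}{h + h} = \frac{2 h}{2 h} = 2 h \frac{1}{2 h} = 1$)
$70 \left(-66\right) + Q{\left(\frac{1}{11} \right)} = 70 \left(-66\right) + 1 = -4620 + 1 = -4619$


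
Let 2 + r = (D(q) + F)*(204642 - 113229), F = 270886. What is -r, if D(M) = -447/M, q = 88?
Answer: -2179059306997/88 ≈ -2.4762e+10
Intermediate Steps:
r = 2179059306997/88 (r = -2 + (-447/88 + 270886)*(204642 - 113229) = -2 + (-447*1/88 + 270886)*91413 = -2 + (-447/88 + 270886)*91413 = -2 + (23837521/88)*91413 = -2 + 2179059307173/88 = 2179059306997/88 ≈ 2.4762e+10)
-r = -1*2179059306997/88 = -2179059306997/88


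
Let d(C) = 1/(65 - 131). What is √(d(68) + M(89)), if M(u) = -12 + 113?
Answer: √439890/66 ≈ 10.049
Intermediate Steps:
M(u) = 101
d(C) = -1/66 (d(C) = 1/(-66) = -1/66)
√(d(68) + M(89)) = √(-1/66 + 101) = √(6665/66) = √439890/66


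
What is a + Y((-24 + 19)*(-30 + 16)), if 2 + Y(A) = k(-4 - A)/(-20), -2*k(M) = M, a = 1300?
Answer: 25923/20 ≈ 1296.2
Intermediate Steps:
k(M) = -M/2
Y(A) = -21/10 - A/40 (Y(A) = -2 - (-4 - A)/2/(-20) = -2 + (2 + A/2)*(-1/20) = -2 + (-1/10 - A/40) = -21/10 - A/40)
a + Y((-24 + 19)*(-30 + 16)) = 1300 + (-21/10 - (-24 + 19)*(-30 + 16)/40) = 1300 + (-21/10 - (-1)*(-14)/8) = 1300 + (-21/10 - 1/40*70) = 1300 + (-21/10 - 7/4) = 1300 - 77/20 = 25923/20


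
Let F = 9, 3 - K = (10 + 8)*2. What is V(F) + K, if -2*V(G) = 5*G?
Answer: -111/2 ≈ -55.500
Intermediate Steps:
K = -33 (K = 3 - (10 + 8)*2 = 3 - 18*2 = 3 - 1*36 = 3 - 36 = -33)
V(G) = -5*G/2
V(F) + K = -5/2*9 - 33 = -45/2 - 33 = -111/2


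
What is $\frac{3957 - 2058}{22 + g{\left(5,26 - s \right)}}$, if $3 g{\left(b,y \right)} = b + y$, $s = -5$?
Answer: $\frac{1899}{34} \approx 55.853$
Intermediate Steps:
$g{\left(b,y \right)} = \frac{b}{3} + \frac{y}{3}$ ($g{\left(b,y \right)} = \frac{b + y}{3} = \frac{b}{3} + \frac{y}{3}$)
$\frac{3957 - 2058}{22 + g{\left(5,26 - s \right)}} = \frac{3957 - 2058}{22 + \left(\frac{1}{3} \cdot 5 + \frac{26 - -5}{3}\right)} = \frac{1899}{22 + \left(\frac{5}{3} + \frac{26 + 5}{3}\right)} = \frac{1899}{22 + \left(\frac{5}{3} + \frac{1}{3} \cdot 31\right)} = \frac{1899}{22 + \left(\frac{5}{3} + \frac{31}{3}\right)} = \frac{1899}{22 + 12} = \frac{1899}{34}$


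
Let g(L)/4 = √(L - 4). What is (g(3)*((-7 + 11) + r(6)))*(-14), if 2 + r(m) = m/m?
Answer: -168*I ≈ -168.0*I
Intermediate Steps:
r(m) = -1 (r(m) = -2 + m/m = -2 + 1 = -1)
g(L) = 4*√(-4 + L) (g(L) = 4*√(L - 4) = 4*√(-4 + L))
(g(3)*((-7 + 11) + r(6)))*(-14) = ((4*√(-4 + 3))*((-7 + 11) - 1))*(-14) = ((4*√(-1))*(4 - 1))*(-14) = ((4*I)*3)*(-14) = (12*I)*(-14) = -168*I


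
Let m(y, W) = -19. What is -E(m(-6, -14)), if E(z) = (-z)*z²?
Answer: -6859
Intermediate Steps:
E(z) = -z³
-E(m(-6, -14)) = -(-1)*(-19)³ = -(-1)*(-6859) = -1*6859 = -6859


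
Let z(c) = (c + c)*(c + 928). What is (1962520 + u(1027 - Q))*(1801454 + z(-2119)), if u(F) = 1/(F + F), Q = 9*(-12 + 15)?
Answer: 1680140847708057/125 ≈ 1.3441e+13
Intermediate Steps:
Q = 27 (Q = 9*3 = 27)
z(c) = 2*c*(928 + c) (z(c) = (2*c)*(928 + c) = 2*c*(928 + c))
u(F) = 1/(2*F)
(1962520 + u(1027 - Q))*(1801454 + z(-2119)) = (1962520 + 1/(2*(1027 - 1*27)))*(1801454 + 2*(-2119)*(928 - 2119)) = (1962520 + 1/(2*(1027 - 27)))*(1801454 + 2*(-2119)*(-1191)) = (1962520 + (½)/1000)*(1801454 + 5047458) = (1962520 + (½)*(1/1000))*6848912 = (1962520 + 1/2000)*6848912 = (3925040001/2000)*6848912 = 1680140847708057/125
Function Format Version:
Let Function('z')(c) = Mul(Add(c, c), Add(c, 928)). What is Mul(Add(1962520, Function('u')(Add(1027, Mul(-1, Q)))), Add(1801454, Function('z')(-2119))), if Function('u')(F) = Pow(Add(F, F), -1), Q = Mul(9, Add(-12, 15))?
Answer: Rational(1680140847708057, 125) ≈ 1.3441e+13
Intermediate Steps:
Q = 27 (Q = Mul(9, 3) = 27)
Function('z')(c) = Mul(2, c, Add(928, c)) (Function('z')(c) = Mul(Mul(2, c), Add(928, c)) = Mul(2, c, Add(928, c)))
Function('u')(F) = Mul(Rational(1, 2), Pow(F, -1)) (Function('u')(F) = Pow(Mul(2, F), -1) = Mul(Rational(1, 2), Pow(F, -1)))
Mul(Add(1962520, Function('u')(Add(1027, Mul(-1, Q)))), Add(1801454, Function('z')(-2119))) = Mul(Add(1962520, Mul(Rational(1, 2), Pow(Add(1027, Mul(-1, 27)), -1))), Add(1801454, Mul(2, -2119, Add(928, -2119)))) = Mul(Add(1962520, Mul(Rational(1, 2), Pow(Add(1027, -27), -1))), Add(1801454, Mul(2, -2119, -1191))) = Mul(Add(1962520, Mul(Rational(1, 2), Pow(1000, -1))), Add(1801454, 5047458)) = Mul(Add(1962520, Mul(Rational(1, 2), Rational(1, 1000))), 6848912) = Mul(Add(1962520, Rational(1, 2000)), 6848912) = Mul(Rational(3925040001, 2000), 6848912) = Rational(1680140847708057, 125)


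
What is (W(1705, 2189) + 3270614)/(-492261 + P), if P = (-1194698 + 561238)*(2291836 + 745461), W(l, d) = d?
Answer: -3272803/1924006649881 ≈ -1.7010e-6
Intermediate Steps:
P = -1924006157620 (P = -633460*3037297 = -1924006157620)
(W(1705, 2189) + 3270614)/(-492261 + P) = (2189 + 3270614)/(-492261 - 1924006157620) = 3272803/(-1924006649881) = 3272803*(-1/1924006649881) = -3272803/1924006649881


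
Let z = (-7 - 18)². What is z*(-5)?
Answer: -3125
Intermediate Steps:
z = 625 (z = (-25)² = 625)
z*(-5) = 625*(-5) = -3125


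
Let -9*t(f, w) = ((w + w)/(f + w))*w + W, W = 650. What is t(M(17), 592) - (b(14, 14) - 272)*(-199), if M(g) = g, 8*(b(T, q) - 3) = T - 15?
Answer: -2357092231/43848 ≈ -53756.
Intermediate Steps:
b(T, q) = 9/8 + T/8 (b(T, q) = 3 + (T - 15)/8 = 3 + (-15 + T)/8 = 3 + (-15/8 + T/8) = 9/8 + T/8)
t(f, w) = -650/9 - 2*w²/(9*(f + w)) (t(f, w) = -(((w + w)/(f + w))*w + 650)/9 = -(((2*w)/(f + w))*w + 650)/9 = -((2*w/(f + w))*w + 650)/9 = -(2*w²/(f + w) + 650)/9 = -(650 + 2*w²/(f + w))/9 = -650/9 - 2*w²/(9*(f + w)))
t(M(17), 592) - (b(14, 14) - 272)*(-199) = 2*(-1*592² - 325*17 - 325*592)/(9*(17 + 592)) - ((9/8 + (⅛)*14) - 272)*(-199) = (2/9)*(-1*350464 - 5525 - 192400)/609 - ((9/8 + 7/4) - 272)*(-199) = (2/9)*(1/609)*(-350464 - 5525 - 192400) - (23/8 - 272)*(-199) = (2/9)*(1/609)*(-548389) - (-2153)*(-199)/8 = -1096778/5481 - 1*428447/8 = -1096778/5481 - 428447/8 = -2357092231/43848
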